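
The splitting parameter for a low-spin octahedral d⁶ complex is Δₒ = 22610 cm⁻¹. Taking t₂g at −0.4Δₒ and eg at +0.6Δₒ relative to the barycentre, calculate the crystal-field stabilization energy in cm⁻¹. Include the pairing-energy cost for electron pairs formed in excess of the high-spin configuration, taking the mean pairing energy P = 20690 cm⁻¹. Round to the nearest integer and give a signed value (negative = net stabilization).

Electron filling gives t₂g⁶ eg⁰.
CFSE(orbital) = 6×(-0.4Δₒ) + 0×(0.6Δₒ) = -2.4Δₒ; with Δₒ = 22610 cm⁻¹ that is -54264 cm⁻¹.
Pairing penalty: 3 pairs vs 1 in the high-spin reference → 2 extra × P = 41380 cm⁻¹.
Combining: -54264 + 41380 = -12884 cm⁻¹.

-12884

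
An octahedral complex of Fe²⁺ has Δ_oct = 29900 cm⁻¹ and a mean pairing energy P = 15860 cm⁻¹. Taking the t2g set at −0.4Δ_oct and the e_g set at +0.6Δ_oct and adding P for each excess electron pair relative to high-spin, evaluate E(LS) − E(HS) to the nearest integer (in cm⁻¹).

-28080

Group 8 minus oxidation state +2 gives a d⁶ configuration for Fe²⁺.
High-spin d⁶ fills as t2g^4 e_g^2 with CFSE 4(−0.4) + 2(+0.6) = -0.4Δ_oct = -11960 cm⁻¹.
Low-spin t2g^6 e_g^0 gives -2.4Δ_oct = -71760 cm⁻¹, but forming 2 extra pairs costs 2P = 31720 cm⁻¹, so E(LS) = -71760 + 31720 = -40040 cm⁻¹.
The difference is -40040 − (-11960) = -28080 cm⁻¹, so low-spin lies lower.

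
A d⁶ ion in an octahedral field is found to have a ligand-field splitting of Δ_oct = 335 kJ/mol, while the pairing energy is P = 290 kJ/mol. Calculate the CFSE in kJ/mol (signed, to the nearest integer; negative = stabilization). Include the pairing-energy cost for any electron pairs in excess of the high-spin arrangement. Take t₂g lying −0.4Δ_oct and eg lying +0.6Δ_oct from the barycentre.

Δ_oct > P, so pairing is preferred: the ground state is low-spin.
Configuration: t₂g⁶ eg⁰.
Orbital CFSE = -2.4Δ_oct = -2.4 × 335 = -804 kJ/mol.
Excess pairs vs high-spin: 3 − 1 = 2; pairing cost = +580 kJ/mol.
Net CFSE = -804 + 580 = -224 kJ/mol.

-224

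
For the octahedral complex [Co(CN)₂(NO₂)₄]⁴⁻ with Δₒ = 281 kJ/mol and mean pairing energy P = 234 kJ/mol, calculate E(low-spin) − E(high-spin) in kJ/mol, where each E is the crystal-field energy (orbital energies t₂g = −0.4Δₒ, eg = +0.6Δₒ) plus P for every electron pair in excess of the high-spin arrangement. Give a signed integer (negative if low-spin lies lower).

Ligand charges: 2×(-1) from CN⁻ and 4×(-1) from NO₂⁻ sum to -6; with overall charge -4, Co is +2.
Group 9 minus oxidation state +2 gives a d⁷ configuration for Co²⁺.
High-spin: t₂g⁵ eg², CFSE = -0.8Δₒ = -225 kJ/mol.
Low-spin t₂g⁶ eg¹ gives -1.8Δₒ = -506 kJ/mol, but forming 1 extra pair costs 1P = 234 kJ/mol, so E(LS) = -506 + 234 = -272 kJ/mol.
The difference is -272 − (-225) = -47 kJ/mol, so low-spin lies lower.

-47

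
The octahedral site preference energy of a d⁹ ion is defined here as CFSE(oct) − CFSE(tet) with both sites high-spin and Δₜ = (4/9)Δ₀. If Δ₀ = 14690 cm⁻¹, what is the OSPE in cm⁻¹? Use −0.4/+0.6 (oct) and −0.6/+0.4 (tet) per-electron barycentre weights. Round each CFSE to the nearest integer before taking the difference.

-6202

Octahedral high-spin t₂g⁶ eg³: CFSE = -0.6 × 14690 = -8814 cm⁻¹.
In a tetrahedral site the filling is e⁴ t₂⁵: CFSE(tet) = -0.4Δₜ = -0.4 × (4/9)(14690) = -2612 cm⁻¹.
Subtracting, OSPE = -8814 − (-2612) = -6202 cm⁻¹.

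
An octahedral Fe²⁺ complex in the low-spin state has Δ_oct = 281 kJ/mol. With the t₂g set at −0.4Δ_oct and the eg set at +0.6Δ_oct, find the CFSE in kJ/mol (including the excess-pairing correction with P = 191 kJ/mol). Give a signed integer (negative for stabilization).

Group 8 minus oxidation state +2 gives a d⁶ configuration for Fe²⁺.
Electron filling gives t₂g⁶ eg⁰.
The orbital stabilization is -2.4Δ_oct = -2.4 × 281 = -674 kJ/mol.
Pairing penalty: 3 pairs vs 1 in the high-spin reference → 2 extra × P = 382 kJ/mol.
Combining: -674 + 382 = -292 kJ/mol.

-292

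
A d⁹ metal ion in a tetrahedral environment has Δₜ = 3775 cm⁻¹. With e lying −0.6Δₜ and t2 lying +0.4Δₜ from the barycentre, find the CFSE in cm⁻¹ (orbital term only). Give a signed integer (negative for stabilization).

Tetrahedral splitting is small, so the complex is high-spin.
Configuration: e^4 t2^5.
Orbital CFSE = 4(-0.6) + 5(0.4) = -0.4Δₜ = -0.4 × 3775 = -1510 cm⁻¹.

-1510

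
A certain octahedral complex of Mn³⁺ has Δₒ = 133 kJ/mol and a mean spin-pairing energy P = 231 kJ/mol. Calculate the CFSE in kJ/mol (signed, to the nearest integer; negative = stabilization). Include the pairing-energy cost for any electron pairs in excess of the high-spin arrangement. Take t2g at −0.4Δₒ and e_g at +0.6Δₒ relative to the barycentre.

-80

Mn is in group 7, so Mn³⁺ is d⁴ (7 − 3 = 4).
Since Δₒ = 133 kJ/mol < P = 231 kJ/mol, the complex adopts the high-spin configuration.
Configuration: t2g^3 e_g^1.
Orbital CFSE = -0.6Δₒ = -0.6 × 133 = -80 kJ/mol.
High-spin has no excess pairs, so no pairing correction applies.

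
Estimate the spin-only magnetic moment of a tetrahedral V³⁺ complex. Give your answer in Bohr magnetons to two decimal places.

Group 5 minus oxidation state +3 gives a d² configuration for V³⁺.
Tetrahedral fields are weak (Δₜ ≈ 4/9 Δₒ), so electrons fill high-spin.
Configuration: e² t₂⁰ → 2 unpaired electrons.
μ(spin-only) = √[2(2+2)] = √8 ≈ 2.83 Bohr magnetons.

2.83 Bohr magnetons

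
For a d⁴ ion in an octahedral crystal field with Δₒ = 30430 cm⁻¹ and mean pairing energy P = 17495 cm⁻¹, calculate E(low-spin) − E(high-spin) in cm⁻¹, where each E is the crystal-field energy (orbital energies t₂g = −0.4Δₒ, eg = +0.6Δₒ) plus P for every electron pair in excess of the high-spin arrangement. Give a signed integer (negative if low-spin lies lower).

In the high-spin limit (t₂g³ eg¹) the orbital term is -0.6Δₒ = -18258 cm⁻¹, with no excess pairing.
Low-spin: t₂g⁴ eg⁰, orbital CFSE = -1.6Δₒ = -48688 cm⁻¹; plus 1 excess pair × P = +17495 cm⁻¹; total -31193 cm⁻¹.
Thus E(LS) − E(HS) = -12935 cm⁻¹.

-12935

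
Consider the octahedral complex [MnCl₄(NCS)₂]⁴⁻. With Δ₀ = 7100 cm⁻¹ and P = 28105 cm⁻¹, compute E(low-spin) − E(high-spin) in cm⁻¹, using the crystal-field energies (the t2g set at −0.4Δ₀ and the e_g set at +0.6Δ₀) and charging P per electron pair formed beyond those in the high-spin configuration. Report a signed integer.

Ligand charges: 4×(-1) from Cl⁻ and 2×(-1) from NCS⁻ sum to -6; with overall charge -4, Mn is +2.
Mn is in group 7, so Mn²⁺ is d⁵ (7 − 2 = 5).
High-spin d⁵ fills as t2g^3 e_g^2 with CFSE 3(−0.4) + 2(+0.6) = 0.0Δ₀ = 0 cm⁻¹.
Low-spin: t2g^5 e_g^0, orbital CFSE = -2.0Δ₀ = -14200 cm⁻¹; plus 2 excess pairs × P = +56210 cm⁻¹; total 42010 cm⁻¹.
Thus E(LS) − E(HS) = 42010 cm⁻¹.

42010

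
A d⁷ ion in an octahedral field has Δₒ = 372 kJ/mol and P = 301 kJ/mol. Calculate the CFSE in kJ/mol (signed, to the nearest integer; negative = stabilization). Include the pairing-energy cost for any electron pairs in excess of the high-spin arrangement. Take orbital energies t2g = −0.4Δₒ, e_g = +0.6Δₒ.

-369

Here Δₒ > P (372 > 301), so the low-spin state is favoured.
Filling d⁷ accordingly: t2g^6 e_g^1.
Orbital CFSE = -1.8Δₒ = -1.8 × 372 = -670 kJ/mol.
Excess pairs vs high-spin: 3 − 2 = 1; pairing cost = +301 kJ/mol.
Net CFSE = -670 + 301 = -369 kJ/mol.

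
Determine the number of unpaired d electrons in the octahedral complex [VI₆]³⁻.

2

Each I⁻ contributes -1; 6 × (-1) = -6. With overall charge -3, V is in the +3 oxidation state.
V is in group 5, so V³⁺ is d² (5 − 3 = 2).
For octahedral d² the high- and low-spin configurations coincide.
Configuration: t₂g² eg⁰, giving 2 unpaired electrons.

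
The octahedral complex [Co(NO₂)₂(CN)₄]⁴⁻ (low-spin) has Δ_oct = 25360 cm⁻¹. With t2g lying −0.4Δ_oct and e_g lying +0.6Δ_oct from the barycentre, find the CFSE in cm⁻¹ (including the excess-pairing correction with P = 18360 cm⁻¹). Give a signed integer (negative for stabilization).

Ligand charges: 2×(-1) from NO₂⁻ and 4×(-1) from CN⁻ sum to -6; with overall charge -4, Co is +2.
Co is in group 9, so Co²⁺ is d⁷ (9 − 2 = 7).
Configuration: t2g^6 e_g^1.
CFSE(orbital) = 6×(-0.4Δ_oct) + 1×(0.6Δ_oct) = -1.8Δ_oct; with Δ_oct = 25360 cm⁻¹ that is -45648 cm⁻¹.
Relative to high-spin t2g^5 e_g^2 (2 paired), the low-spin configuration has 1 additional pair, contributing +1 × 18360 = +18360 cm⁻¹.
Net CFSE = -45648 + 18360 = -27288 cm⁻¹.

-27288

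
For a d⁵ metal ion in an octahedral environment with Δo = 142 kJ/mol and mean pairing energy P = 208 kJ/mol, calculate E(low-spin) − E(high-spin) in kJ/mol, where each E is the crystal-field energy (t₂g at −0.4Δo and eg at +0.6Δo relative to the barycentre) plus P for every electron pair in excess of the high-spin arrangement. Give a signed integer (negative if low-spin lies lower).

132

In the high-spin limit (t₂g³ eg²) the orbital term is 0.0Δo = 0 kJ/mol, with no excess pairing.
For low-spin the configuration is t₂g⁵ eg⁰: orbital energy -2.0 × 142 = -284 kJ/mol, and 2 additional pairs relative to high-spin add 416 kJ/mol, giving 132 kJ/mol.
Thus E(LS) − E(HS) = 132 kJ/mol.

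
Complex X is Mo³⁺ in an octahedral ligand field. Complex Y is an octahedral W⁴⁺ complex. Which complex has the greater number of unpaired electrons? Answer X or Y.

X

X: Mo is in group 6, so Mo³⁺ is d³ (6 − 3 = 3); t2g^3 e_g^0 → 3 unpaired.
Y: W⁴⁺: group 6, so d-count = 6 − 4 = 2; For octahedral d² the high- and low-spin configurations coincide; t2g^2 e_g^0 → 2 unpaired.
So X has more unpaired electrons.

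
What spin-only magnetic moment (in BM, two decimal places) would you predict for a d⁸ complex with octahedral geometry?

2.83 BM

For octahedral d⁸ the high- and low-spin configurations coincide.
Configuration: t₂g⁶ eg² → 2 unpaired electrons.
μ(spin-only) = √[2(2+2)] = √8 ≈ 2.83 BM.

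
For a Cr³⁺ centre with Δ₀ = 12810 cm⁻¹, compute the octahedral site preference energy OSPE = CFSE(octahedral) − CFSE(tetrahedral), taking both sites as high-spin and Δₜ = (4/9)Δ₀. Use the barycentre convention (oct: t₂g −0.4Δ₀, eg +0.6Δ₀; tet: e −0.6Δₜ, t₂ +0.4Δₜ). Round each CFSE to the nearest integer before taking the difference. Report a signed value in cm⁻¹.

Group 6 minus oxidation state +3 gives a d³ configuration for Cr³⁺.
Octahedral (high-spin): t₂g³ eg⁰, CFSE = 3(−0.4) + 0(+0.6) = -1.2Δ₀ = -1.2 × 12810 = -15372 cm⁻¹.
Tetrahedral e² t₂¹ gives -0.8Δₜ = -0.8 × (4/9) × 12810 = -4555 cm⁻¹.
OSPE = CFSE(oct) − CFSE(tet) = -15372 − (-4555) = -10817 cm⁻¹.

-10817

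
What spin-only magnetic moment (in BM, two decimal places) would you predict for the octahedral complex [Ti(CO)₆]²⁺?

2.83 BM

CO is neutral, so the +2 overall charge sits on Ti: oxidation state +2.
Ti sits in group 4; removing 2 electrons leaves Ti²⁺ with 4 − 2 = 2 d electrons.
Configuration: t₂g² eg⁰ → 2 unpaired electrons.
μ(spin-only) = √[2(2+2)] = √8 ≈ 2.83 BM.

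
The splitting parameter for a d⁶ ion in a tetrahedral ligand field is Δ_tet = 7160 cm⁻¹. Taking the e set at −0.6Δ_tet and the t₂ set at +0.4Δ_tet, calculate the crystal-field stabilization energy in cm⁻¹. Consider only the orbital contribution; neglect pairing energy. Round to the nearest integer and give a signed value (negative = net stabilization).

-4296

With tetrahedral geometry the complex is necessarily high-spin.
Configuration: e³ t₂³.
Orbital CFSE = 3(-0.6) + 3(0.4) = -0.6Δ_tet = -0.6 × 7160 = -4296 cm⁻¹.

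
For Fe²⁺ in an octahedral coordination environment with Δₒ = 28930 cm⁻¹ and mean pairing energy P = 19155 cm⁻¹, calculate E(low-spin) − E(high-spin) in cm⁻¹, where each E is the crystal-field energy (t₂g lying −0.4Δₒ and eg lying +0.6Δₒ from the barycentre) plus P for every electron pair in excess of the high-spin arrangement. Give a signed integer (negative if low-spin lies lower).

Group 8 minus oxidation state +2 gives a d⁶ configuration for Fe²⁺.
High-spin d⁶ fills as t₂g⁴ eg² with CFSE 4(−0.4) + 2(+0.6) = -0.4Δₒ = -11572 cm⁻¹.
Low-spin t₂g⁶ eg⁰ gives -2.4Δₒ = -69432 cm⁻¹, but forming 2 extra pairs costs 2P = 38310 cm⁻¹, so E(LS) = -69432 + 38310 = -31122 cm⁻¹.
Thus E(LS) − E(HS) = -19550 cm⁻¹.

-19550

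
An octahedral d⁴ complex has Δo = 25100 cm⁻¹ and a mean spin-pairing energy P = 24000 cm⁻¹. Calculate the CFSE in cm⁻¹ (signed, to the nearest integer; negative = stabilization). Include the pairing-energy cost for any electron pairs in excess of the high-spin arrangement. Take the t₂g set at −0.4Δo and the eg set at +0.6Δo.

Since Δo = 25100 cm⁻¹ > P = 24000 cm⁻¹, the complex adopts the low-spin configuration.
Configuration: t₂g⁴ eg⁰.
Orbital CFSE = -1.6Δo = -1.6 × 25100 = -40160 cm⁻¹.
Excess pairs vs high-spin: 1 − 0 = 1; pairing cost = +24000 cm⁻¹.
Net CFSE = -40160 + 24000 = -16160 cm⁻¹.

-16160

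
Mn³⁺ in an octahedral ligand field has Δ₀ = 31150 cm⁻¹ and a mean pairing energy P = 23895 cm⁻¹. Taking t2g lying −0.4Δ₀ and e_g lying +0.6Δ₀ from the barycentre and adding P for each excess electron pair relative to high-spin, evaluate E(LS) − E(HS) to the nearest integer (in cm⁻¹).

Group 7 minus oxidation state +3 gives a d⁴ configuration for Mn³⁺.
High-spin: t2g^3 e_g^1, CFSE = -0.6Δ₀ = -18690 cm⁻¹.
Low-spin: t2g^4 e_g^0, orbital CFSE = -1.6Δ₀ = -49840 cm⁻¹; plus 1 excess pair × P = +23895 cm⁻¹; total -25945 cm⁻¹.
E(LS) − E(HS) = -25945 − (-18690) = -7255 cm⁻¹.

-7255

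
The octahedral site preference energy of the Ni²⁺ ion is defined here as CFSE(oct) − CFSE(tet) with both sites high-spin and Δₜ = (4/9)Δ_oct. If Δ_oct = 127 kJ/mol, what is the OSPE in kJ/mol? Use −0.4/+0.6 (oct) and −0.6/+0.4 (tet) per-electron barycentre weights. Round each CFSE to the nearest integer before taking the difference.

-107

Ni sits in group 10; removing 2 electrons leaves Ni²⁺ with 10 − 2 = 8 d electrons.
In an octahedral site d⁸ (HS) is t₂g⁶ eg², giving CFSE(oct) = -1.2Δ_oct = -152 kJ/mol.
Tetrahedral e⁴ t₂⁴ gives -0.8Δₜ = -0.8 × (4/9) × 127 = -45 kJ/mol.
OSPE = CFSE(oct) − CFSE(tet) = -152 − (-45) = -107 kJ/mol.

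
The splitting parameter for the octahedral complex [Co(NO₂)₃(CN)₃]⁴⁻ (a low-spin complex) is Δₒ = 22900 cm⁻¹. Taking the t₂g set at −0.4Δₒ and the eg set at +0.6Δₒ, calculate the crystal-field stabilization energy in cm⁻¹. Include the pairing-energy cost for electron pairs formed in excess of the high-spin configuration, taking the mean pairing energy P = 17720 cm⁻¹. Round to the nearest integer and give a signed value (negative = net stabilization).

-23500

Ligand charges: 3×(-1) from NO₂⁻ and 3×(-1) from CN⁻ sum to -6; with overall charge -4, Co is +2.
Co is in group 9, so Co²⁺ is d⁷ (9 − 2 = 7).
Configuration: t₂g⁶ eg¹.
CFSE(orbital) = 6×(-0.4Δₒ) + 1×(0.6Δₒ) = -1.8Δₒ; with Δₒ = 22900 cm⁻¹ that is -41220 cm⁻¹.
Relative to high-spin t₂g⁵ eg² (2 paired), the low-spin configuration has 1 additional pair, contributing +1 × 17720 = +17720 cm⁻¹.
Overall CFSE = -41220 + 17720 = -23500 cm⁻¹.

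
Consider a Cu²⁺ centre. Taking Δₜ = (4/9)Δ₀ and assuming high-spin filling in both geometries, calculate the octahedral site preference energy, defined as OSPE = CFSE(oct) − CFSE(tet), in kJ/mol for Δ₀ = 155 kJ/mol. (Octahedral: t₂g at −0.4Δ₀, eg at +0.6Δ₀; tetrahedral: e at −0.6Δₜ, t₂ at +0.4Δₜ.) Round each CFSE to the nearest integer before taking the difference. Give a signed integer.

Cu sits in group 11; removing 2 electrons leaves Cu²⁺ with 11 − 2 = 9 d electrons.
Octahedral high-spin t₂g⁶ eg³: CFSE = -0.6 × 155 = -93 kJ/mol.
Tetrahedral: e⁴ t₂⁵, CFSE = 4(−0.6) + 5(+0.4) = -0.4Δₜ = -0.4 × (4/9) × 155 = -28 kJ/mol.
Subtracting, OSPE = -93 − (-28) = -65 kJ/mol.

-65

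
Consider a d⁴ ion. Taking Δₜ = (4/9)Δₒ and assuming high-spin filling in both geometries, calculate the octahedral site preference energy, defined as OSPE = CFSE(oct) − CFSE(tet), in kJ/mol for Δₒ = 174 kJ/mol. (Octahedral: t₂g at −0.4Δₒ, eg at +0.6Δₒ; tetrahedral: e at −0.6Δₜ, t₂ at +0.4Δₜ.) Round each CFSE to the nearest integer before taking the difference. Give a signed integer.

Octahedral (high-spin): t₂g³ eg¹, CFSE = 3(−0.4) + 1(+0.6) = -0.6Δₒ = -0.6 × 174 = -104 kJ/mol.
Tetrahedral e² t₂² gives -0.4Δₜ = -0.4 × (4/9) × 174 = -31 kJ/mol.
OSPE = -104 − (-31) = -73 kJ/mol.

-73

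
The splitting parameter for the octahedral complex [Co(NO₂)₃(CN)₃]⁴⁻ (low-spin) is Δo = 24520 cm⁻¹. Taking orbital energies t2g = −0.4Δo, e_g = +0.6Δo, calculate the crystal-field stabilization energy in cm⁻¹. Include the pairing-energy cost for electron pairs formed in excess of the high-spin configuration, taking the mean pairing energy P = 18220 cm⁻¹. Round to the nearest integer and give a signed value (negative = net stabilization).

Ligand charges: 3×(-1) from NO₂⁻ and 3×(-1) from CN⁻ sum to -6; with overall charge -4, Co is +2.
Co sits in group 9; removing 2 electrons leaves Co²⁺ with 9 − 2 = 7 d electrons.
The d⁷ electrons fill as t2g^6 e_g^1.
CFSE(orbital) = 6×(-0.4Δo) + 1×(0.6Δo) = -1.8Δo; with Δo = 24520 cm⁻¹ that is -44136 cm⁻¹.
Pairing penalty: 3 pairs vs 2 in the high-spin reference → 1 extra × P = 18220 cm⁻¹.
Overall CFSE = -44136 + 18220 = -25916 cm⁻¹.

-25916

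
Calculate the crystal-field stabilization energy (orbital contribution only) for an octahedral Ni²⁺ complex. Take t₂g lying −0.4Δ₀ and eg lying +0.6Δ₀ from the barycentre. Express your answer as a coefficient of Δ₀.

-1.2 Δ₀

Ni sits in group 10; removing 2 electrons leaves Ni²⁺ with 10 − 2 = 8 d electrons.
Configuration: t₂g⁶ eg².
CFSE = 6(-0.4Δ₀) + 2(0.6Δ₀) = -2.4Δ₀ + 1.2Δ₀ = -1.2Δ₀.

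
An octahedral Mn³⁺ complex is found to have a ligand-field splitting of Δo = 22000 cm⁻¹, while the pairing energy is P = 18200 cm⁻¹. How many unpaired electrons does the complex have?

Mn is in group 7, so Mn³⁺ is d⁴ (7 − 3 = 4).
Since Δo = 22000 cm⁻¹ > P = 18200 cm⁻¹, the complex adopts the low-spin configuration.
That gives t2g^4 e_g^0.
Unpaired electrons: 2.

2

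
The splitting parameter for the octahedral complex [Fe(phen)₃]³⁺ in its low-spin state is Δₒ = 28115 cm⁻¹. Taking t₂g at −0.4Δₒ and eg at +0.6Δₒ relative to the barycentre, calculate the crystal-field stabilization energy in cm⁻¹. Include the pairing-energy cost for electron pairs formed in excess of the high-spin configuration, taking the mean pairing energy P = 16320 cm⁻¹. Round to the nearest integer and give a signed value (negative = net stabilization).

-23590

phen is neutral, so the +3 overall charge sits on Fe: oxidation state +3.
Fe³⁺: group 8, so d-count = 8 − 3 = 5.
The d⁵ electrons fill as t₂g⁵ eg⁰.
The orbital stabilization is -2.0Δₒ = -2.0 × 28115 = -56230 cm⁻¹.
High-spin d⁵ would be t₂g³ eg² with 0 pairs; low-spin has 2, so 2 excess pairs cost +2P = +32640 cm⁻¹.
Combining: -56230 + 32640 = -23590 cm⁻¹.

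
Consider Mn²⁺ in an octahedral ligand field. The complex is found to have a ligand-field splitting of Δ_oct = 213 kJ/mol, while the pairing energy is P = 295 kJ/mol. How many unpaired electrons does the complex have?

5

Group 7 minus oxidation state +2 gives a d⁵ configuration for Mn²⁺.
Δ_oct < P, so pairing is avoided: the ground state is high-spin.
That gives t2g^3 e_g^2.
Unpaired electrons: 5.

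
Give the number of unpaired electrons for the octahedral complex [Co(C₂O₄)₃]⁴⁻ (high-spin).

Each C₂O₄²⁻ contributes -2; 3 × (-2) = -6. With overall charge -4, Co is in the +2 oxidation state.
Co sits in group 9; removing 2 electrons leaves Co²⁺ with 9 − 2 = 7 d electrons.
Configuration: t₂g⁵ eg², giving 3 unpaired electrons.

3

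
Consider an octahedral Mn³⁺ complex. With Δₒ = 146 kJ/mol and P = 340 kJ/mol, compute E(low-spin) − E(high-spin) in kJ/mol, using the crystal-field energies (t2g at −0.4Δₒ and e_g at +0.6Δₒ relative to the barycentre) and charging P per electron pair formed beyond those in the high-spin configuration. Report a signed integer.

Mn sits in group 7; removing 3 electrons leaves Mn³⁺ with 7 − 3 = 4 d electrons.
High-spin d⁴ fills as t2g^3 e_g^1 with CFSE 3(−0.4) + 1(+0.6) = -0.6Δₒ = -88 kJ/mol.
For low-spin the configuration is t2g^4 e_g^0: orbital energy -1.6 × 146 = -234 kJ/mol, and 1 additional pair relative to high-spin adds 340 kJ/mol, giving 106 kJ/mol.
E(LS) − E(HS) = 106 − (-88) = 194 kJ/mol.

194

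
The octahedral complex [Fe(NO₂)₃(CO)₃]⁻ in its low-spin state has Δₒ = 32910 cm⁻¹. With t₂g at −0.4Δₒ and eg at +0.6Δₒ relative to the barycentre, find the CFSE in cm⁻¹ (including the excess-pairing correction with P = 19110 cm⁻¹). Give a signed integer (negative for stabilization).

-40764

Ligand charges: 3×(-1) from NO₂⁻ and 3×(+0) from CO sum to -3; with overall charge -1, Fe is +2.
Fe sits in group 8; removing 2 electrons leaves Fe²⁺ with 8 − 2 = 6 d electrons.
Electron filling gives t₂g⁶ eg⁰.
Orbital CFSE = 6(-0.4) + 0(0.6) = -2.4Δₒ = -2.4 × 32910 = -78984 cm⁻¹.
Pairing penalty: 3 pairs vs 1 in the high-spin reference → 2 extra × P = 38220 cm⁻¹.
Overall CFSE = -78984 + 38220 = -40764 cm⁻¹.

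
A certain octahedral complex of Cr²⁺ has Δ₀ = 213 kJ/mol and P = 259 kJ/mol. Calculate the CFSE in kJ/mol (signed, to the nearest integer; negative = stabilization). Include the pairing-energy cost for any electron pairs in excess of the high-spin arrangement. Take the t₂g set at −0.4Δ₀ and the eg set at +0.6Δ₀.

Cr sits in group 6; removing 2 electrons leaves Cr²⁺ with 6 − 2 = 4 d electrons.
Δ₀ < P, so pairing is avoided: the ground state is high-spin.
That gives t₂g³ eg¹.
Orbital CFSE = -0.6Δ₀ = -0.6 × 213 = -128 kJ/mol.
High-spin has no excess pairs, so no pairing correction applies.

-128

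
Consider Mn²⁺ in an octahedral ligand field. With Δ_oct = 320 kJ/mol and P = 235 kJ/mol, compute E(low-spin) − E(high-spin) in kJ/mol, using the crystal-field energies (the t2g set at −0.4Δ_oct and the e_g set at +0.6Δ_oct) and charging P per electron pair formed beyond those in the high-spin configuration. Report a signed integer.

-170

Group 7 minus oxidation state +2 gives a d⁵ configuration for Mn²⁺.
High-spin d⁵ fills as t2g^3 e_g^2 with CFSE 3(−0.4) + 2(+0.6) = 0.0Δ_oct = 0 kJ/mol.
Low-spin: t2g^5 e_g^0, orbital CFSE = -2.0Δ_oct = -640 kJ/mol; plus 2 excess pairs × P = +470 kJ/mol; total -170 kJ/mol.
The difference is -170 − (0) = -170 kJ/mol, so low-spin lies lower.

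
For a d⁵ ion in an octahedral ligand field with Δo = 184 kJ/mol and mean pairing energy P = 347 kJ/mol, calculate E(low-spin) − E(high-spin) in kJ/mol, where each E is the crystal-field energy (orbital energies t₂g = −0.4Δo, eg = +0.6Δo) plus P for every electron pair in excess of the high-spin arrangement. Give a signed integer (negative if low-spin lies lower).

In the high-spin limit (t₂g³ eg²) the orbital term is 0.0Δo = 0 kJ/mol, with no excess pairing.
Low-spin: t₂g⁵ eg⁰, orbital CFSE = -2.0Δo = -368 kJ/mol; plus 2 excess pairs × P = +694 kJ/mol; total 326 kJ/mol.
The difference is 326 − (0) = 326 kJ/mol, so high-spin lies lower.

326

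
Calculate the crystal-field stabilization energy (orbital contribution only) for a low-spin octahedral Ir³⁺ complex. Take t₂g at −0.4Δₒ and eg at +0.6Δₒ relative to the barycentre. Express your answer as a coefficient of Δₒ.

Ir is in group 9, so Ir³⁺ is d⁶ (9 − 3 = 6).
Configuration: t₂g⁶ eg⁰.
CFSE = 6(-0.4Δₒ) + 0(0.6Δₒ) = -2.4Δₒ + 0.0Δₒ = -2.4Δₒ.

-2.4 Δₒ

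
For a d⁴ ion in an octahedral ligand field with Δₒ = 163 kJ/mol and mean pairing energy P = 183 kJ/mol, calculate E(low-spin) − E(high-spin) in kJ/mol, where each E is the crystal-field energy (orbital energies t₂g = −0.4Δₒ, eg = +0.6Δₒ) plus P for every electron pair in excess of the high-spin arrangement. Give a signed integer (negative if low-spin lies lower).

20

High-spin: t₂g³ eg¹, CFSE = -0.6Δₒ = -98 kJ/mol.
Low-spin: t₂g⁴ eg⁰, orbital CFSE = -1.6Δₒ = -261 kJ/mol; plus 1 excess pair × P = +183 kJ/mol; total -78 kJ/mol.
E(LS) − E(HS) = -78 − (-98) = 20 kJ/mol.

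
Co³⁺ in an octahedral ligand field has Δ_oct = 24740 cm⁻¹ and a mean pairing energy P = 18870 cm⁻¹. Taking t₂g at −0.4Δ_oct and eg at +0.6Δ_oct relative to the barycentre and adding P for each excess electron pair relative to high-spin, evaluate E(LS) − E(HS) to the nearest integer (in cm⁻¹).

-11740

Co³⁺: group 9, so d-count = 9 − 3 = 6.
High-spin: t₂g⁴ eg², CFSE = -0.4Δ_oct = -9896 cm⁻¹.
Low-spin t₂g⁶ eg⁰ gives -2.4Δ_oct = -59376 cm⁻¹, but forming 2 extra pairs costs 2P = 37740 cm⁻¹, so E(LS) = -59376 + 37740 = -21636 cm⁻¹.
The difference is -21636 − (-9896) = -11740 cm⁻¹, so low-spin lies lower.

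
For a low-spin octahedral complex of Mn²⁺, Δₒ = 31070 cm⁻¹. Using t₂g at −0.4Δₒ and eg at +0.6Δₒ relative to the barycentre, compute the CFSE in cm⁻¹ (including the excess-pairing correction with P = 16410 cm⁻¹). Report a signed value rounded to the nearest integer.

-29320

Group 7 minus oxidation state +2 gives a d⁵ configuration for Mn²⁺.
Electron filling gives t₂g⁵ eg⁰.
CFSE(orbital) = 5×(-0.4Δₒ) + 0×(0.6Δₒ) = -2.0Δₒ; with Δₒ = 31070 cm⁻¹ that is -62140 cm⁻¹.
High-spin d⁵ would be t₂g³ eg² with 0 pairs; low-spin has 2, so 2 excess pairs cost +2P = +32820 cm⁻¹.
Combining: -62140 + 32820 = -29320 cm⁻¹.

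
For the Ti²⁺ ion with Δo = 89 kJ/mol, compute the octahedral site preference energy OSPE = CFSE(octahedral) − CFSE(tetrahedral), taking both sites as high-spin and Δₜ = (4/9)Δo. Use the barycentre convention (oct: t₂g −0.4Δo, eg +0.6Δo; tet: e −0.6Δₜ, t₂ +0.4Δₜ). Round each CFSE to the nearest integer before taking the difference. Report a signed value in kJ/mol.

-24

Ti sits in group 4; removing 2 electrons leaves Ti²⁺ with 4 − 2 = 2 d electrons.
Octahedral (high-spin): t₂g² eg⁰, CFSE = 2(−0.4) + 0(+0.6) = -0.8Δo = -0.8 × 89 = -71 kJ/mol.
Tetrahedral: e² t₂⁰, CFSE = 2(−0.6) + 0(+0.4) = -1.2Δₜ = -1.2 × (4/9) × 89 = -47 kJ/mol.
Subtracting, OSPE = -71 − (-47) = -24 kJ/mol.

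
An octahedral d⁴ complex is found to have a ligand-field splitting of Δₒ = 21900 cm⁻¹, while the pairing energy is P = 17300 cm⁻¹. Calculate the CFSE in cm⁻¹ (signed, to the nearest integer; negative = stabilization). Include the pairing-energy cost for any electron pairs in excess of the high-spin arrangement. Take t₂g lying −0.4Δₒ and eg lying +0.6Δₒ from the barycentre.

With Δₒ > P the complex is low-spin.
That gives t₂g⁴ eg⁰.
Orbital CFSE = -1.6Δₒ = -1.6 × 21900 = -35040 cm⁻¹.
Excess pairs vs high-spin: 1 − 0 = 1; pairing cost = +17300 cm⁻¹.
Net CFSE = -35040 + 17300 = -17740 cm⁻¹.

-17740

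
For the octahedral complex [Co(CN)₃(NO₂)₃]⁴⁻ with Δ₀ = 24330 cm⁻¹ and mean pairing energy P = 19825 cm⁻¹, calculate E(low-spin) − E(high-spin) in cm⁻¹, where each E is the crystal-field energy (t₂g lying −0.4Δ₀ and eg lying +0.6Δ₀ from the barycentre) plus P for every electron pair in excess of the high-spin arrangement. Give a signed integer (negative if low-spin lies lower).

-4505

Ligand charges: 3×(-1) from CN⁻ and 3×(-1) from NO₂⁻ sum to -6; with overall charge -4, Co is +2.
Group 9 minus oxidation state +2 gives a d⁷ configuration for Co²⁺.
In the high-spin limit (t₂g⁵ eg²) the orbital term is -0.8Δ₀ = -19464 cm⁻¹, with no excess pairing.
Low-spin: t₂g⁶ eg¹, orbital CFSE = -1.8Δ₀ = -43794 cm⁻¹; plus 1 excess pair × P = +19825 cm⁻¹; total -23969 cm⁻¹.
E(LS) − E(HS) = -23969 − (-19464) = -4505 cm⁻¹.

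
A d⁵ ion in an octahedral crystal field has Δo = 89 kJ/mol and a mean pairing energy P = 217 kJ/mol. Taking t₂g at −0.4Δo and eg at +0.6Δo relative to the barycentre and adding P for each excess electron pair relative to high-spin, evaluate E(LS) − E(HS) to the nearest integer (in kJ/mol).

256

In the high-spin limit (t₂g³ eg²) the orbital term is 0.0Δo = 0 kJ/mol, with no excess pairing.
Low-spin: t₂g⁵ eg⁰, orbital CFSE = -2.0Δo = -178 kJ/mol; plus 2 excess pairs × P = +434 kJ/mol; total 256 kJ/mol.
The difference is 256 − (0) = 256 kJ/mol, so high-spin lies lower.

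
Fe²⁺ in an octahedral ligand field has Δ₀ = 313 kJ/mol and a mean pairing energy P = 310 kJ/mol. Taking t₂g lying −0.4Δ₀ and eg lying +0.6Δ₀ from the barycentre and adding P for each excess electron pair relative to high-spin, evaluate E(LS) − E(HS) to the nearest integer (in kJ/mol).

-6

Fe is in group 8, so Fe²⁺ is d⁶ (8 − 2 = 6).
In the high-spin limit (t₂g⁴ eg²) the orbital term is -0.4Δ₀ = -125 kJ/mol, with no excess pairing.
For low-spin the configuration is t₂g⁶ eg⁰: orbital energy -2.4 × 313 = -751 kJ/mol, and 2 additional pairs relative to high-spin add 620 kJ/mol, giving -131 kJ/mol.
Thus E(LS) − E(HS) = -6 kJ/mol.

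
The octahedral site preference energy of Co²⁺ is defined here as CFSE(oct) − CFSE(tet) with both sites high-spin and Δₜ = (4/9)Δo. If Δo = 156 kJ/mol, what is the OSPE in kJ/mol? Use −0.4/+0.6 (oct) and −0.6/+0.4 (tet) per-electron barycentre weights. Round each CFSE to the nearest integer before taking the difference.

Group 9 minus oxidation state +2 gives a d⁷ configuration for Co²⁺.
Octahedral (high-spin): t2g^5 e_g^2, CFSE = 5(−0.4) + 2(+0.6) = -0.8Δo = -0.8 × 156 = -125 kJ/mol.
In a tetrahedral site the filling is e^4 t2^3: CFSE(tet) = -1.2Δₜ = -1.2 × (4/9)(156) = -83 kJ/mol.
Subtracting, OSPE = -125 − (-83) = -42 kJ/mol.

-42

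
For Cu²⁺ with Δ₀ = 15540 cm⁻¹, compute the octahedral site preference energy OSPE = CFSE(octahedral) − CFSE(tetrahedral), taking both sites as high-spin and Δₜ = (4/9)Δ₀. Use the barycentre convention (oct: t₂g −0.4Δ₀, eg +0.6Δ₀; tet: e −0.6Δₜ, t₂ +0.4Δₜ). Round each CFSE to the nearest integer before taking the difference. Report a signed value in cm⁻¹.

Cu²⁺: group 11, so d-count = 11 − 2 = 9.
Octahedral high-spin t₂g⁶ eg³: CFSE = -0.6 × 15540 = -9324 cm⁻¹.
In a tetrahedral site the filling is e⁴ t₂⁵: CFSE(tet) = -0.4Δₜ = -0.4 × (4/9)(15540) = -2763 cm⁻¹.
OSPE = -9324 − (-2763) = -6561 cm⁻¹.

-6561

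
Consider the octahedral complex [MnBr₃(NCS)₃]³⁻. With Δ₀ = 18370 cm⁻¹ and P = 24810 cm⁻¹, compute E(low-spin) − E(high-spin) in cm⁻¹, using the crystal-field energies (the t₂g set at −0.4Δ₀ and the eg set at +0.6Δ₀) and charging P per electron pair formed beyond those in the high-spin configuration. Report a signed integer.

Ligand charges: 3×(-1) from Br⁻ and 3×(-1) from NCS⁻ sum to -6; with overall charge -3, Mn is +3.
Mn³⁺: group 7, so d-count = 7 − 3 = 4.
High-spin: t₂g³ eg¹, CFSE = -0.6Δ₀ = -11022 cm⁻¹.
Low-spin t₂g⁴ eg⁰ gives -1.6Δ₀ = -29392 cm⁻¹, but forming 1 extra pair costs 1P = 24810 cm⁻¹, so E(LS) = -29392 + 24810 = -4582 cm⁻¹.
The difference is -4582 − (-11022) = 6440 cm⁻¹, so high-spin lies lower.

6440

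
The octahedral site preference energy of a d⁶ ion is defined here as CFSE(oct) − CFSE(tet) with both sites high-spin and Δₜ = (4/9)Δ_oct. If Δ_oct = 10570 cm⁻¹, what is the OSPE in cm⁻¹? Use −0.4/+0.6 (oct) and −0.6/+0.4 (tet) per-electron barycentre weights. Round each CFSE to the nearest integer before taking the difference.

Octahedral high-spin t2g^4 e_g^2: CFSE = -0.4 × 10570 = -4228 cm⁻¹.
Tetrahedral e^3 t2^3 gives -0.6Δₜ = -0.6 × (4/9) × 10570 = -2819 cm⁻¹.
OSPE = -4228 − (-2819) = -1409 cm⁻¹.

-1409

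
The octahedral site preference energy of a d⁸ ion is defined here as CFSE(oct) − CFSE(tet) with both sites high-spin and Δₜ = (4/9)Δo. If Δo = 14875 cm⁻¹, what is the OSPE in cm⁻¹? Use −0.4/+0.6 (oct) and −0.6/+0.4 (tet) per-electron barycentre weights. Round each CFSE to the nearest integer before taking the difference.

-12561

Octahedral high-spin t₂g⁶ eg²: CFSE = -1.2 × 14875 = -17850 cm⁻¹.
Tetrahedral e⁴ t₂⁴ gives -0.8Δₜ = -0.8 × (4/9) × 14875 = -5289 cm⁻¹.
OSPE = CFSE(oct) − CFSE(tet) = -17850 − (-5289) = -12561 cm⁻¹.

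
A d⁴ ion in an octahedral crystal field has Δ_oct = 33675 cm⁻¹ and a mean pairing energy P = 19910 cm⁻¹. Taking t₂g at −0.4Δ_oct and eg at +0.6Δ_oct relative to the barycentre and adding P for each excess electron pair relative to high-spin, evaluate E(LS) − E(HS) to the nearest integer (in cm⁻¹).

In the high-spin limit (t₂g³ eg¹) the orbital term is -0.6Δ_oct = -20205 cm⁻¹, with no excess pairing.
Low-spin t₂g⁴ eg⁰ gives -1.6Δ_oct = -53880 cm⁻¹, but forming 1 extra pair costs 1P = 19910 cm⁻¹, so E(LS) = -53880 + 19910 = -33970 cm⁻¹.
The difference is -33970 − (-20205) = -13765 cm⁻¹, so low-spin lies lower.

-13765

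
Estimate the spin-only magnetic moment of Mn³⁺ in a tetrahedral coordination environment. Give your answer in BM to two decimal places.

4.90 BM

Mn sits in group 7; removing 3 electrons leaves Mn³⁺ with 7 − 3 = 4 d electrons.
Tetrahedral splitting is small, so the complex is high-spin.
Configuration: e^2 t2^2 → 4 unpaired electrons.
μ(spin-only) = √[4(4+2)] = √24 ≈ 4.90 BM.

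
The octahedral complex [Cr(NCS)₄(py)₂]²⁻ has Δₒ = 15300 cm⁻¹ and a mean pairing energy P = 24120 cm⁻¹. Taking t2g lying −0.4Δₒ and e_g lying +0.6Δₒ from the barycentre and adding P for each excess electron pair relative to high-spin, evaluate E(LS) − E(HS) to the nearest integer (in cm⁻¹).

8820

Ligand charges: 4×(-1) from NCS⁻ and 2×(+0) from py sum to -4; with overall charge -2, Cr is +2.
Cr sits in group 6; removing 2 electrons leaves Cr²⁺ with 6 − 2 = 4 d electrons.
High-spin d⁴ fills as t2g^3 e_g^1 with CFSE 3(−0.4) + 1(+0.6) = -0.6Δₒ = -9180 cm⁻¹.
For low-spin the configuration is t2g^4 e_g^0: orbital energy -1.6 × 15300 = -24480 cm⁻¹, and 1 additional pair relative to high-spin adds 24120 cm⁻¹, giving -360 cm⁻¹.
Thus E(LS) − E(HS) = 8820 cm⁻¹.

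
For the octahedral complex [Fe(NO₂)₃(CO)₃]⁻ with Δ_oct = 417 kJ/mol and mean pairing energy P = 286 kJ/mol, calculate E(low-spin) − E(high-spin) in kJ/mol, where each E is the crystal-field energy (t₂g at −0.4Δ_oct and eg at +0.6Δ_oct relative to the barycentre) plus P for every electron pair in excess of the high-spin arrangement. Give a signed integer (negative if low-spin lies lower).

Ligand charges: 3×(-1) from NO₂⁻ and 3×(+0) from CO sum to -3; with overall charge -1, Fe is +2.
Fe is in group 8, so Fe²⁺ is d⁶ (8 − 2 = 6).
High-spin: t₂g⁴ eg², CFSE = -0.4Δ_oct = -167 kJ/mol.
For low-spin the configuration is t₂g⁶ eg⁰: orbital energy -2.4 × 417 = -1001 kJ/mol, and 2 additional pairs relative to high-spin add 572 kJ/mol, giving -429 kJ/mol.
Thus E(LS) − E(HS) = -262 kJ/mol.

-262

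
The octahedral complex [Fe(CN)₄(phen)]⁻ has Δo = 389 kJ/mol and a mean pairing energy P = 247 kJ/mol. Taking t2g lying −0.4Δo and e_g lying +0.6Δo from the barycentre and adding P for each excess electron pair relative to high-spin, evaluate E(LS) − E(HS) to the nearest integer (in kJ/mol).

-284

Ligand charges: 4×(-1) from CN⁻ and 1×(+0) from phen sum to -4; with overall charge -1, Fe is +3.
Fe³⁺: group 8, so d-count = 8 − 3 = 5.
High-spin d⁵ fills as t2g^3 e_g^2 with CFSE 3(−0.4) + 2(+0.6) = 0.0Δo = 0 kJ/mol.
Low-spin: t2g^5 e_g^0, orbital CFSE = -2.0Δo = -778 kJ/mol; plus 2 excess pairs × P = +494 kJ/mol; total -284 kJ/mol.
The difference is -284 − (0) = -284 kJ/mol, so low-spin lies lower.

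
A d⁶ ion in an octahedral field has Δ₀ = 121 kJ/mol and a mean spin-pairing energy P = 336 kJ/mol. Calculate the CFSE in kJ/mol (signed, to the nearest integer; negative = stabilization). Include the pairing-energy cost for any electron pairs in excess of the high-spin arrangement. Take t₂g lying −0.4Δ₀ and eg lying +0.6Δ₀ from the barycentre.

Δ₀ < P, so pairing is avoided: the ground state is high-spin.
That gives t₂g⁴ eg².
Orbital CFSE = -0.4Δ₀ = -0.4 × 121 = -48 kJ/mol.
High-spin has no excess pairs, so no pairing correction applies.

-48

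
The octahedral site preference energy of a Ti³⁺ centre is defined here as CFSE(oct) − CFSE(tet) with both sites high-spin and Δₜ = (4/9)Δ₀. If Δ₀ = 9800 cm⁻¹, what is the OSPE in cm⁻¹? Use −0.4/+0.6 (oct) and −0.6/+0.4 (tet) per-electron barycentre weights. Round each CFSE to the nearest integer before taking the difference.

-1307

Ti sits in group 4; removing 3 electrons leaves Ti³⁺ with 4 − 3 = 1 d electrons.
Octahedral high-spin t₂g¹ eg⁰: CFSE = -0.4 × 9800 = -3920 cm⁻¹.
In a tetrahedral site the filling is e¹ t₂⁰: CFSE(tet) = -0.6Δₜ = -0.6 × (4/9)(9800) = -2613 cm⁻¹.
OSPE = -3920 − (-2613) = -1307 cm⁻¹.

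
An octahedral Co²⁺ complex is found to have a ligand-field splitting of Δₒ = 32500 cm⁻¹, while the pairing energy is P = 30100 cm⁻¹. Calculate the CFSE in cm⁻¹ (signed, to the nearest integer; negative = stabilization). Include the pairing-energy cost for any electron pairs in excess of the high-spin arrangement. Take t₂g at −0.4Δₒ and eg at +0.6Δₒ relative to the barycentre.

Co is in group 9, so Co²⁺ is d⁷ (9 − 2 = 7).
Since Δₒ = 32500 cm⁻¹ > P = 30100 cm⁻¹, the complex adopts the low-spin configuration.
Configuration: t₂g⁶ eg¹.
Orbital CFSE = -1.8Δₒ = -1.8 × 32500 = -58500 cm⁻¹.
Excess pairs vs high-spin: 3 − 2 = 1; pairing cost = +30100 cm⁻¹.
Net CFSE = -58500 + 30100 = -28400 cm⁻¹.

-28400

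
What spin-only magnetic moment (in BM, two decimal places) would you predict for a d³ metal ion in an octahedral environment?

3.87 BM

For octahedral d³ the high- and low-spin configurations coincide.
Configuration: t₂g³ eg⁰ → 3 unpaired electrons.
μ(spin-only) = √[3(3+2)] = √15 ≈ 3.87 BM.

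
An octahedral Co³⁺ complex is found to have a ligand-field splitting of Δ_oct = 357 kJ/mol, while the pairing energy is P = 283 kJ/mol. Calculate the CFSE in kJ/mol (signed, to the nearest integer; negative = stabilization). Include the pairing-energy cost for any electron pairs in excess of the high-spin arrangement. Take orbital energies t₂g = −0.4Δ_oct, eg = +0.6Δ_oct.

-291

Co sits in group 9; removing 3 electrons leaves Co³⁺ with 9 − 3 = 6 d electrons.
Since Δ_oct = 357 kJ/mol > P = 283 kJ/mol, the complex adopts the low-spin configuration.
That gives t₂g⁶ eg⁰.
Orbital CFSE = -2.4Δ_oct = -2.4 × 357 = -857 kJ/mol.
Excess pairs vs high-spin: 3 − 1 = 2; pairing cost = +566 kJ/mol.
Net CFSE = -857 + 566 = -291 kJ/mol.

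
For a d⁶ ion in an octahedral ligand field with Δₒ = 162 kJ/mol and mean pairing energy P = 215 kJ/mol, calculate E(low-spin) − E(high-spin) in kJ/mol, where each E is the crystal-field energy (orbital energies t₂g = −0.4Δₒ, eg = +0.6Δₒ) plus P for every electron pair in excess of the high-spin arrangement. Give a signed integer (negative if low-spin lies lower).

106

High-spin d⁶ fills as t₂g⁴ eg² with CFSE 4(−0.4) + 2(+0.6) = -0.4Δₒ = -65 kJ/mol.
For low-spin the configuration is t₂g⁶ eg⁰: orbital energy -2.4 × 162 = -389 kJ/mol, and 2 additional pairs relative to high-spin add 430 kJ/mol, giving 41 kJ/mol.
The difference is 41 − (-65) = 106 kJ/mol, so high-spin lies lower.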